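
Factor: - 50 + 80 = 2^1*3^1*5^1 = 30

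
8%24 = 8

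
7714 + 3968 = 11682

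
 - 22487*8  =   - 179896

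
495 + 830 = 1325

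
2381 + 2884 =5265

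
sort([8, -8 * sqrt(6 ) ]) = [ - 8*sqrt( 6),8 ] 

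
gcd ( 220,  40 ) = 20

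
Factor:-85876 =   -  2^2*7^1*3067^1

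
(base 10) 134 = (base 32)46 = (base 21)68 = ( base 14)98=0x86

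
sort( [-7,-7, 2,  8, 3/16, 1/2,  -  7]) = [  -  7,  -  7, - 7, 3/16, 1/2, 2, 8] 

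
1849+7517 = 9366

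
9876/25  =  395 + 1/25 =395.04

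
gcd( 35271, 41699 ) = 1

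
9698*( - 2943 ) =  - 28541214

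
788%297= 194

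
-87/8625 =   -  29/2875 = - 0.01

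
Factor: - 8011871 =-7^1 * 953^1*1201^1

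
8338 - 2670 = 5668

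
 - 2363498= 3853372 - 6216870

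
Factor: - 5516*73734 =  - 406716744=- 2^3*3^1*7^1*197^1*12289^1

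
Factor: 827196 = 2^2*3^1*29^1 * 2377^1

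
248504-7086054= - 6837550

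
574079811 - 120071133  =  454008678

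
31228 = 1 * 31228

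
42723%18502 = 5719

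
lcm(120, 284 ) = 8520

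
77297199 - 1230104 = 76067095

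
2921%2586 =335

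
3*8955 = 26865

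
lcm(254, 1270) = 1270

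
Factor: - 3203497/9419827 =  - 11^1*17^1*37^1*463^1*2389^ (-1 )*3943^( - 1 )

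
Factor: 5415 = 3^1*5^1*19^2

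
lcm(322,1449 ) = 2898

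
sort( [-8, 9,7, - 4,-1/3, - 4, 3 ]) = [ - 8, - 4, - 4, - 1/3, 3,7,9 ]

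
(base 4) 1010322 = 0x113a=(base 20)B0A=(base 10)4410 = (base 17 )f47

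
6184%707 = 528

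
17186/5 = 3437+1/5 = 3437.20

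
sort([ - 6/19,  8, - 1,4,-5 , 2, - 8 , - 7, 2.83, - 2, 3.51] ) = [ - 8, - 7,-5, - 2, - 1, - 6/19, 2, 2.83, 3.51,4,8 ]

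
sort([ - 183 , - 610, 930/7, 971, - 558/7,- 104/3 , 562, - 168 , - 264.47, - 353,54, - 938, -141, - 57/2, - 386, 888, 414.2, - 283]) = [ - 938, - 610, - 386 , - 353, - 283,-264.47, - 183,  -  168, - 141, - 558/7,  -  104/3, - 57/2,54,  930/7,414.2,562,888, 971 ]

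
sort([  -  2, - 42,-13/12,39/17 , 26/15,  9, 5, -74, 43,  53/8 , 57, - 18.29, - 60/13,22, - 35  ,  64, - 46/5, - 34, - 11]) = [ - 74, -42,-35, - 34,-18.29 ,-11, -46/5, - 60/13, - 2, - 13/12,  26/15, 39/17, 5, 53/8,  9  ,  22,43,57,64 ]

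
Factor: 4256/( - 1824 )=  - 3^( - 1)*7^1 = - 7/3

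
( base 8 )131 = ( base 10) 89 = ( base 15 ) 5e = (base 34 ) 2l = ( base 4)1121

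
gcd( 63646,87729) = 1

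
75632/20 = 3781 + 3/5 = 3781.60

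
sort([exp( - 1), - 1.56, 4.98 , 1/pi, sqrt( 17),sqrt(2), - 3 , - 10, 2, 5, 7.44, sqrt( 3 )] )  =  [-10 , - 3,  -  1.56, 1/pi,exp( - 1), sqrt( 2 ),  sqrt (3), 2, sqrt( 17) , 4.98, 5 , 7.44]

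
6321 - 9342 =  -3021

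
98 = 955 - 857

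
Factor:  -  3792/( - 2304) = 2^( - 4)*3^( - 1)*79^1 = 79/48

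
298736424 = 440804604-142068180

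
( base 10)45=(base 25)1K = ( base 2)101101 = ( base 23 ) 1M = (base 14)33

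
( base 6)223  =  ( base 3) 10020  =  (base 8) 127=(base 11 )7a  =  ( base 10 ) 87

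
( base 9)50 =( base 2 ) 101101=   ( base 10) 45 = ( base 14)33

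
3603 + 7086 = 10689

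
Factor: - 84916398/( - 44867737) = 2^1*3^1*7^1*257^1*7867^1*44867737^ ( - 1 ) 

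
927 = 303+624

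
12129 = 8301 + 3828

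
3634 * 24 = 87216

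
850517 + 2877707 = 3728224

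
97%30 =7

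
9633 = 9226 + 407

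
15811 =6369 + 9442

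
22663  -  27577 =-4914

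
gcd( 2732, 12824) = 4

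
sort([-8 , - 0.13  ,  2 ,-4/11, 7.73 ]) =[ - 8,  -  4/11,  -  0.13, 2,  7.73] 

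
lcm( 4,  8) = 8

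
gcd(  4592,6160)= 112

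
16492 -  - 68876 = 85368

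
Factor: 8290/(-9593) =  - 2^1*5^1*53^ ( - 1)*181^( - 1 )*829^1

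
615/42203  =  615/42203  =  0.01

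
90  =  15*6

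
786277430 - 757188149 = 29089281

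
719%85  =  39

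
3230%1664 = 1566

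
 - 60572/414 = - 30286/207 = -146.31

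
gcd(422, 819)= 1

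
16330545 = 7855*2079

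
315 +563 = 878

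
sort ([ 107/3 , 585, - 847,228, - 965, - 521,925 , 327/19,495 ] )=[ - 965, - 847, - 521 , 327/19 , 107/3, 228 , 495,  585,925]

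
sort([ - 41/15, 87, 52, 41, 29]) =[ - 41/15, 29,41,52, 87]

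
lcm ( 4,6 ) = 12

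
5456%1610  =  626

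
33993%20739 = 13254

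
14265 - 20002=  - 5737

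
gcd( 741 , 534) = 3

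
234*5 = 1170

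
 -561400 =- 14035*40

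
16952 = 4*4238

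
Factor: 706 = 2^1*353^1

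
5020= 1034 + 3986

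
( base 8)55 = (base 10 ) 45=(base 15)30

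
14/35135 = 14/35135 = 0.00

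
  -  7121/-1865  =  7121/1865 = 3.82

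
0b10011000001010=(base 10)9738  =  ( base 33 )8v3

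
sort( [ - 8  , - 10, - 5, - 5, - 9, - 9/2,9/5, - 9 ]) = [ - 10 , - 9, - 9, - 8, - 5, - 5, - 9/2,9/5] 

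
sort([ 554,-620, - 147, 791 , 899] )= [-620, - 147, 554, 791 , 899]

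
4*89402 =357608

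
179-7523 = -7344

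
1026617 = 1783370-756753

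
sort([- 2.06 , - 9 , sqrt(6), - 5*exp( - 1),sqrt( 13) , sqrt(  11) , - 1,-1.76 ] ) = [ - 9, - 2.06, - 5*exp( - 1 ), - 1.76,-1,sqrt ( 6 ),  sqrt( 11) , sqrt(13 ) ] 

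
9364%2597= 1573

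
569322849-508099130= 61223719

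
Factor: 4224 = 2^7*3^1*11^1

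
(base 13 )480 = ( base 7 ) 2163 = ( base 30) Q0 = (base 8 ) 1414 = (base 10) 780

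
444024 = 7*63432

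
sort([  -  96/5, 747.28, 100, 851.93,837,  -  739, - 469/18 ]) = [ - 739,-469/18,-96/5,100,747.28 , 837, 851.93 ] 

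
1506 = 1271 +235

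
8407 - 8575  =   - 168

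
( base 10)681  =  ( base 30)ML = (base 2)1010101001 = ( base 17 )261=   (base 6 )3053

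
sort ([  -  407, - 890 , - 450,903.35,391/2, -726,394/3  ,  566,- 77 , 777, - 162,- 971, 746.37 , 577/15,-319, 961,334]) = [-971, - 890, - 726,-450  , - 407,- 319, - 162, - 77,577/15, 394/3, 391/2,334,566, 746.37,777, 903.35, 961] 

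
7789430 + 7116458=14905888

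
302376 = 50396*6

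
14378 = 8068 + 6310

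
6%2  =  0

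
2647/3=2647/3=882.33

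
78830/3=78830/3=26276.67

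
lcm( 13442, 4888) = 53768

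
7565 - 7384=181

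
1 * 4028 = 4028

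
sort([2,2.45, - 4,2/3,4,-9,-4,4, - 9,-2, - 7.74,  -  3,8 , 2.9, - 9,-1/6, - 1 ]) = [ - 9, - 9, -9,- 7.74,- 4, - 4, - 3,-2,-1,-1/6 , 2/3,2, 2.45,2.9, 4,4,8 ]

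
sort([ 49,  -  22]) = [ - 22,49]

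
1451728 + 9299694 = 10751422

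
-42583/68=  -  627 + 53/68 = - 626.22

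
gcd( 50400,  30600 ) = 1800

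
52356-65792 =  - 13436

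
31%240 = 31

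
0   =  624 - 624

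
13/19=13/19 =0.68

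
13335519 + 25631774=38967293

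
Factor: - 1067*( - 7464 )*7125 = 56744127000=2^3 * 3^2 * 5^3*11^1*19^1*97^1*311^1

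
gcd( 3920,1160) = 40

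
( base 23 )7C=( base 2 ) 10101101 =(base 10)173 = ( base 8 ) 255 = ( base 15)B8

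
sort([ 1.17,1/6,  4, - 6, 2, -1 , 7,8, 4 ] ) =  [ - 6, - 1,1/6,  1.17, 2,  4,4,7, 8] 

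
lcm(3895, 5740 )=109060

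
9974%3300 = 74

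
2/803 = 2/803 = 0.00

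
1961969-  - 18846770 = 20808739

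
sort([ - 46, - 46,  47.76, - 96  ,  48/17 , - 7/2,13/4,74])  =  [ - 96,-46, - 46,- 7/2, 48/17,  13/4,47.76, 74 ]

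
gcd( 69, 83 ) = 1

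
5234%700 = 334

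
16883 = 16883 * 1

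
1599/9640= 1599/9640 = 0.17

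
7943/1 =7943 = 7943.00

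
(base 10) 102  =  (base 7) 204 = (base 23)4A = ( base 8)146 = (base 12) 86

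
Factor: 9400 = 2^3*5^2*47^1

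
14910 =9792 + 5118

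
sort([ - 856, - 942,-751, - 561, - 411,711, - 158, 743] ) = [ - 942, - 856,-751 ,-561 , - 411,- 158,  711 , 743 ] 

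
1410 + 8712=10122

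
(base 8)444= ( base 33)8s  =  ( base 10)292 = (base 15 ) 147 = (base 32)94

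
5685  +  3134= 8819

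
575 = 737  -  162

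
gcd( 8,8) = 8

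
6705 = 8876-2171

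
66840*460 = 30746400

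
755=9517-8762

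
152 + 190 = 342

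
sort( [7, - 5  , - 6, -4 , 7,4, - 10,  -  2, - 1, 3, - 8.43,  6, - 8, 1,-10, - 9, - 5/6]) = [-10, - 10,-9, - 8.43, - 8, - 6,-5, - 4, - 2, - 1,- 5/6,1, 3,  4, 6, 7,  7 ] 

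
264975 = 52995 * 5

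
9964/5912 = 1 + 1013/1478 = 1.69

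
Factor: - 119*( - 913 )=108647 = 7^1 * 11^1 * 17^1*83^1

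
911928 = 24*37997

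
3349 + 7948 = 11297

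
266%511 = 266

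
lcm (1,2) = 2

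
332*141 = 46812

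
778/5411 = 778/5411 = 0.14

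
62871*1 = 62871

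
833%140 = 133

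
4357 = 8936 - 4579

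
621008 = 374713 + 246295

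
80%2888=80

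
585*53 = 31005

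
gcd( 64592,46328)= 8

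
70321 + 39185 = 109506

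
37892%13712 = 10468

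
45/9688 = 45/9688 =0.00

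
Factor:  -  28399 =  -  7^1 * 4057^1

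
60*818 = 49080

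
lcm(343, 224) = 10976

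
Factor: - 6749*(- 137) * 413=381865169  =  7^1*17^1*59^1 * 137^1 * 397^1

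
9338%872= 618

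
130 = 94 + 36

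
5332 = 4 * 1333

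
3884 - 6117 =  - 2233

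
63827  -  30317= 33510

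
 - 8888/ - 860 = 10 + 72/215= 10.33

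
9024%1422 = 492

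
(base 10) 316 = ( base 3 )102201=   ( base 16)13C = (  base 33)9J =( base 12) 224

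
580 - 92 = 488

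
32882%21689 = 11193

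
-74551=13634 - 88185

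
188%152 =36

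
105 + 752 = 857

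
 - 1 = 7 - 8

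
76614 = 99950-23336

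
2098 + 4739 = 6837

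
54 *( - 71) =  - 3834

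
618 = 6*103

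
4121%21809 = 4121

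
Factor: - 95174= -2^1*23^1*2069^1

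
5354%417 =350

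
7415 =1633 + 5782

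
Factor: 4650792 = 2^3*3^1 * 17^1*11399^1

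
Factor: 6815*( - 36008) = - 2^3*5^1*7^1*29^1* 47^1*643^1 = -  245394520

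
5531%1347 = 143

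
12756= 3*4252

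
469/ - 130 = -469/130= - 3.61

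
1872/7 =267 + 3/7=267.43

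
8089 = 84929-76840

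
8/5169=8/5169 = 0.00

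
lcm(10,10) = 10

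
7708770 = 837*9210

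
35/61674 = 35/61674 = 0.00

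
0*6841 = 0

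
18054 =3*6018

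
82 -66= 16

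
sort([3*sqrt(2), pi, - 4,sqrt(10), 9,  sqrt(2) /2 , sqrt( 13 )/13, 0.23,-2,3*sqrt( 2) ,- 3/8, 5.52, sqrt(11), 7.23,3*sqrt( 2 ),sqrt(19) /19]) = [-4, -2, - 3/8, sqrt(19 )/19 , 0.23 , sqrt(13 )/13,  sqrt(2) /2 , pi, sqrt(10) , sqrt(11),3*sqrt(2), 3*sqrt(2 ),3*sqrt(2),5.52, 7.23, 9]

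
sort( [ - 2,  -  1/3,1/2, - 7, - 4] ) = [-7,- 4, - 2, - 1/3,1/2 ] 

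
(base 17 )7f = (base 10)134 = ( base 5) 1014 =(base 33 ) 42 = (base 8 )206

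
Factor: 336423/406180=2^( - 2) * 3^1 *5^( - 1 )*23^( - 1)*127^1 = 381/460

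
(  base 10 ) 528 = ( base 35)f3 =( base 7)1353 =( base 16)210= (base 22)120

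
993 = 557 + 436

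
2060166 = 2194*939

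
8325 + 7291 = 15616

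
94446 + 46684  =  141130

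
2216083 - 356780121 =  - 354564038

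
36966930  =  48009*770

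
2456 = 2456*1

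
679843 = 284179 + 395664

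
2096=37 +2059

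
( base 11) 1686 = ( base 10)2151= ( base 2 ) 100001100111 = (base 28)2kn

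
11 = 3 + 8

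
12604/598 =274/13 =21.08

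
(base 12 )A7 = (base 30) 47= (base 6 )331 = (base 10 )127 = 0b1111111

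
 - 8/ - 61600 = 1/7700  =  0.00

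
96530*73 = 7046690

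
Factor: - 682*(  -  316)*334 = 2^4 * 11^1*31^1*79^1*167^1 = 71981008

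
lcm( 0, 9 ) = 0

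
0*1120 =0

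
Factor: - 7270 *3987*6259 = -2^1*3^2*5^1*11^1*443^1*569^1 *727^1 = - 181420181910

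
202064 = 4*50516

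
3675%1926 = 1749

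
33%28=5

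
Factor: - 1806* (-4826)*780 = 6798289680 = 2^4*3^2*5^1*7^1*13^1*19^1*43^1 * 127^1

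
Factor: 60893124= 2^2*3^1*811^1*6257^1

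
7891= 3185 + 4706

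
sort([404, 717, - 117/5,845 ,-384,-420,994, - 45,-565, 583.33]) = [- 565,-420, - 384, - 45, - 117/5, 404 , 583.33  ,  717, 845, 994]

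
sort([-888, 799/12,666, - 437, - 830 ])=[ - 888, - 830, - 437,799/12,666]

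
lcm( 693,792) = 5544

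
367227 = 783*469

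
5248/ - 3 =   -  1750 + 2/3= - 1749.33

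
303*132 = 39996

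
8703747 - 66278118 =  - 57574371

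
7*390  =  2730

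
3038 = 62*49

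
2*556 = 1112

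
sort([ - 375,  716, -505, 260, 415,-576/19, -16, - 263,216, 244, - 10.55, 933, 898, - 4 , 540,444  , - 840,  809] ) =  [ - 840, - 505, -375, - 263, - 576/19,-16, - 10.55, -4, 216, 244 , 260,415, 444, 540, 716, 809, 898, 933 ]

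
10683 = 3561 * 3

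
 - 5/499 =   -  1  +  494/499 = -  0.01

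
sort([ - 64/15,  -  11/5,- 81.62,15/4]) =[ - 81.62, - 64/15, - 11/5 , 15/4]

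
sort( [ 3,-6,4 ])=[ - 6,  3,4] 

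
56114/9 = 6234 +8/9 = 6234.89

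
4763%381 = 191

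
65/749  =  65/749 = 0.09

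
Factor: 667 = 23^1 * 29^1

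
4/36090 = 2/18045 =0.00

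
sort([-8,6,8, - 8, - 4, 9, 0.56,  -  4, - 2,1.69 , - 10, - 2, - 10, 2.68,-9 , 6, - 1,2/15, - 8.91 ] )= [-10,  -  10,-9, - 8.91, - 8, - 8, - 4, - 4, - 2, - 2, - 1,2/15,0.56, 1.69, 2.68, 6,  6, 8, 9 ] 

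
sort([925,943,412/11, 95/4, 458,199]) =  [ 95/4, 412/11,199, 458,925,943]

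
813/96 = 8  +  15/32 = 8.47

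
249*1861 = 463389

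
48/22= 24/11 = 2.18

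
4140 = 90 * 46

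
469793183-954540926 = - 484747743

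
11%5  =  1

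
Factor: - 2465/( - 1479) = 3^ ( - 1 )*5^1 = 5/3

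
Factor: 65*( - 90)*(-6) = 2^2*3^3*5^2*13^1  =  35100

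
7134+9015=16149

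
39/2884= 39/2884 = 0.01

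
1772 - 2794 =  - 1022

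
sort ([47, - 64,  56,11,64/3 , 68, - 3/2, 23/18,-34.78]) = [ - 64, - 34.78, - 3/2,23/18,  11, 64/3 , 47, 56, 68]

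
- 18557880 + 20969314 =2411434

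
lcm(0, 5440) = 0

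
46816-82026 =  - 35210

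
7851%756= 291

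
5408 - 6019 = -611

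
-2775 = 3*(  -  925 )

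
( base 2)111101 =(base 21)2J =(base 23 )2F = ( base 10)61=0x3d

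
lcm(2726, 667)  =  62698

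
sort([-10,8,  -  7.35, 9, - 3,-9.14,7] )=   [  -  10,- 9.14,- 7.35, - 3,7,  8,9 ]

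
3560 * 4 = 14240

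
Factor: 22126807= 22126807^1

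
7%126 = 7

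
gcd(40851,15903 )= 27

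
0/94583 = 0 = 0.00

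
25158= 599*42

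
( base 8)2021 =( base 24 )1j9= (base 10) 1041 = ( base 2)10000010001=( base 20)2C1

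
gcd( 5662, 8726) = 2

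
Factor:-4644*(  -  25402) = 2^3*3^3 * 13^1 * 43^1*977^1 = 117966888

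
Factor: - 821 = -821^1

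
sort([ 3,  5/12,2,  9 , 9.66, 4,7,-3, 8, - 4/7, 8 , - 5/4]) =[ - 3, - 5/4, - 4/7,5/12 , 2,3,4, 7,8,  8,9 , 9.66]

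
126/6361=126/6361 = 0.02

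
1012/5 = 202 + 2/5 = 202.40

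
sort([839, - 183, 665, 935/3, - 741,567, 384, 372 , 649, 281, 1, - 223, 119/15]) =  [ - 741, - 223, - 183, 1, 119/15, 281, 935/3, 372 , 384, 567, 649,665, 839 ]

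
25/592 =25/592 =0.04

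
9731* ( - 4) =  - 38924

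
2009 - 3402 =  - 1393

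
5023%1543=394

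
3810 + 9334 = 13144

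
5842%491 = 441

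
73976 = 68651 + 5325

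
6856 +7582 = 14438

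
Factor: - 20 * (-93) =2^2*3^1*5^1*  31^1 =1860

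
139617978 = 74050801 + 65567177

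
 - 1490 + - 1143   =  -2633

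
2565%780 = 225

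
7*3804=26628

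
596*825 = 491700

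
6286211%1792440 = 908891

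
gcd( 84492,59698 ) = 2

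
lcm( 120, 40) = 120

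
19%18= 1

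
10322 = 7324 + 2998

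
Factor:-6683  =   - 41^1* 163^1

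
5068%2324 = 420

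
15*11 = 165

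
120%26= 16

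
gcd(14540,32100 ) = 20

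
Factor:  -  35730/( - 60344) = 45/76 = 2^( - 2 ) * 3^2*5^1*19^(- 1) 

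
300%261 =39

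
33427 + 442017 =475444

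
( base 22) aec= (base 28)6G8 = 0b1010000101000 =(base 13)246c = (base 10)5160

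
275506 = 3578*77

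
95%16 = 15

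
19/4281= 19/4281 = 0.00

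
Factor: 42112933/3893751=3^( - 4)*53^( - 1)*907^( - 1)*1999^1*21067^1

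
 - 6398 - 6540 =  - 12938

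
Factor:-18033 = -3^1*6011^1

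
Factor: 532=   2^2*7^1*19^1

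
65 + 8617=8682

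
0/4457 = 0 = 0.00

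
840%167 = 5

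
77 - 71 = 6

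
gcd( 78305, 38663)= 1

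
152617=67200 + 85417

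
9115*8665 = 78981475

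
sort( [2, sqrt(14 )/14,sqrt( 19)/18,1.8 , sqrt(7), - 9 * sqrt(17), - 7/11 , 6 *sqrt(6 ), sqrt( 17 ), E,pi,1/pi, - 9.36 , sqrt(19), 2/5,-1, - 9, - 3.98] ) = [ - 9 *sqrt ( 17) ,-9.36,  -  9, - 3.98, - 1, - 7/11, sqrt( 19)/18, sqrt( 14 ) /14, 1/pi, 2/5,1.8, 2, sqrt(7),E, pi, sqrt( 17 ), sqrt(19), 6 *sqrt( 6 ) ] 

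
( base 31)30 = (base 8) 135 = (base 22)45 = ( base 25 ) 3I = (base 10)93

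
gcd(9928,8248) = 8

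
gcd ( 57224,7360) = 184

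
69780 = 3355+66425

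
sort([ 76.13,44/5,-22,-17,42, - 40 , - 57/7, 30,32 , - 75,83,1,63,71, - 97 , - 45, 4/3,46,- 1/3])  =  [-97, - 75,-45, - 40,-22,-17 , -57/7, - 1/3 , 1,4/3,44/5,30, 32,42,46,63,71,76.13, 83]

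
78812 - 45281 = 33531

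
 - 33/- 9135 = 11/3045 = 0.00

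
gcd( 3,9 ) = 3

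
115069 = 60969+54100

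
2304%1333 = 971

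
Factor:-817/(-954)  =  2^( - 1)*3^( - 2 )*19^1 * 43^1*53^( - 1 )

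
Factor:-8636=- 2^2* 17^1* 127^1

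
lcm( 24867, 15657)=422739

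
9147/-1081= - 9+582/1081 = -8.46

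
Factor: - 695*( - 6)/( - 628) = -2085/314 =- 2^( - 1)*3^1*5^1*139^1*157^( - 1 )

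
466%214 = 38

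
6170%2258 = 1654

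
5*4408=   22040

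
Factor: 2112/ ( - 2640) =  - 2^2* 5^ ( - 1)  =  - 4/5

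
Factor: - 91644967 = -37^2*66943^1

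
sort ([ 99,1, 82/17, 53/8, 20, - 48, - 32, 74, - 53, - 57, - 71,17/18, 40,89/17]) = [ - 71, - 57, - 53, - 48, - 32 , 17/18, 1, 82/17,  89/17, 53/8, 20, 40, 74,99] 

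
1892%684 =524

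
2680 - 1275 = 1405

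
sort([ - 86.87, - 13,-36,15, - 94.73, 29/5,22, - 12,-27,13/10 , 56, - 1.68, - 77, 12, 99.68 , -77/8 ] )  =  [ - 94.73, - 86.87, - 77, - 36, - 27, - 13, - 12, - 77/8, - 1.68, 13/10, 29/5,12,15, 22,  56, 99.68 ]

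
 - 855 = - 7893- - 7038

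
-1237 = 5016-6253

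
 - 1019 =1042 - 2061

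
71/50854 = 71/50854 = 0.00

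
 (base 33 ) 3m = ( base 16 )79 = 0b1111001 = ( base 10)121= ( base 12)A1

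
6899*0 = 0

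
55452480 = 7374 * 7520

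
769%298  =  173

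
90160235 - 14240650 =75919585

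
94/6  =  47/3 = 15.67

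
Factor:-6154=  - 2^1*17^1*181^1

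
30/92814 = 5/15469 = 0.00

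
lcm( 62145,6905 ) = 62145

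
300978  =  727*414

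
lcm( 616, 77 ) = 616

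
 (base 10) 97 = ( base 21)4D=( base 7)166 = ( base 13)76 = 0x61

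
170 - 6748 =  - 6578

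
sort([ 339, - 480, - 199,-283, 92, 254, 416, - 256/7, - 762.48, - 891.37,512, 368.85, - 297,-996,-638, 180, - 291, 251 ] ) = [  -  996 , - 891.37,-762.48, - 638,-480, - 297, - 291, - 283 , - 199 , - 256/7,92, 180,  251,254, 339,368.85, 416, 512] 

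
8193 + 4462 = 12655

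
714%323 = 68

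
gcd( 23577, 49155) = 87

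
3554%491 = 117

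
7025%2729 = 1567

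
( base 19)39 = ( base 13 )51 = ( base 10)66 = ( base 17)3f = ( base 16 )42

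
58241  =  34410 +23831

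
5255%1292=87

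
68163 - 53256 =14907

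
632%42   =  2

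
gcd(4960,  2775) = 5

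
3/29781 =1/9927 = 0.00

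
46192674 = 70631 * 654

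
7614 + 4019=11633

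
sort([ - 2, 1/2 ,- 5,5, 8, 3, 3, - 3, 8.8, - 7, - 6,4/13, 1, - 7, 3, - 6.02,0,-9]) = [ - 9, - 7 ,- 7, - 6.02 , - 6, - 5, - 3,-2, 0, 4/13, 1/2,1, 3, 3,  3, 5,  8, 8.8] 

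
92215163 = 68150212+24064951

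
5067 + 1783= 6850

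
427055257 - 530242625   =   - 103187368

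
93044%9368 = 8732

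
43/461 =43/461 =0.09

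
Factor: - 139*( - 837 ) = 3^3*31^1*139^1 = 116343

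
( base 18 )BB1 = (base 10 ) 3763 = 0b111010110011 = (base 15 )11ad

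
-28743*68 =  - 1954524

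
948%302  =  42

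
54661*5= 273305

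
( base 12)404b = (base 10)6971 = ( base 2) 1101100111011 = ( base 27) 9f5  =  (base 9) 10505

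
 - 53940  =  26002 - 79942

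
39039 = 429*91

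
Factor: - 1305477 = -3^4*71^1 *227^1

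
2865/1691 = 1 + 1174/1691 = 1.69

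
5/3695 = 1/739 = 0.00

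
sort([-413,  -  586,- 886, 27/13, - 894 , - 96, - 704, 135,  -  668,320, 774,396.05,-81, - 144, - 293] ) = [-894, - 886,-704, - 668, - 586,-413, - 293, - 144, - 96, - 81, 27/13, 135,  320, 396.05, 774]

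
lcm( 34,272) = 272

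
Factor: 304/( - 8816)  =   - 29^( - 1 )= - 1/29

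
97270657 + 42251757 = 139522414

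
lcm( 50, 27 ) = 1350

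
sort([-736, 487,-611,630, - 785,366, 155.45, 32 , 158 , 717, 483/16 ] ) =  [ - 785, -736,-611, 483/16, 32,155.45,158, 366,487, 630, 717 ]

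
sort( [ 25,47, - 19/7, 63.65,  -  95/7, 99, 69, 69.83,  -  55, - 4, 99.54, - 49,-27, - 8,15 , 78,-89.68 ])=[ - 89.68 , - 55, - 49, - 27, -95/7 ,  -  8, - 4, - 19/7 , 15, 25, 47, 63.65,69,69.83, 78, 99,99.54]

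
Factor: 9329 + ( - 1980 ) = 7349 = 7349^1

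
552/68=8+2/17 =8.12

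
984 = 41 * 24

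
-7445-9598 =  -17043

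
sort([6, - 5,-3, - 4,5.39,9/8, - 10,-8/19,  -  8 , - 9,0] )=[ - 10,-9, - 8,-5, - 4, - 3, - 8/19, 0, 9/8 , 5.39, 6 ]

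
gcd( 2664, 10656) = 2664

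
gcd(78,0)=78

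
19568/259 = 19568/259= 75.55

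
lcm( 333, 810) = 29970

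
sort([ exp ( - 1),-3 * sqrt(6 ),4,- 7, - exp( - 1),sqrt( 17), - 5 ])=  [ - 3*sqrt(6),  -  7,  -  5, - exp( - 1 ),exp( - 1), 4,sqrt(17)] 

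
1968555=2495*789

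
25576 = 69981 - 44405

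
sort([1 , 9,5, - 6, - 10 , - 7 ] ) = [ - 10,- 7,- 6,1, 5 , 9] 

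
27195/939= 9065/313  =  28.96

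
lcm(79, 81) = 6399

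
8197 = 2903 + 5294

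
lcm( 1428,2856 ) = 2856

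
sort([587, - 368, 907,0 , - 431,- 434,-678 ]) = [ - 678, - 434,- 431,- 368,0, 587, 907 ]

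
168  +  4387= 4555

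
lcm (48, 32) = 96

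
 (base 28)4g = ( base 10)128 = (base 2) 10000000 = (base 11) 107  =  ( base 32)40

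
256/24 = 10 + 2/3 = 10.67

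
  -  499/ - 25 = 499/25 = 19.96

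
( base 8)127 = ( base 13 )69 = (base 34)2J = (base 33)2l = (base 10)87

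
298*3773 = 1124354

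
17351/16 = 1084 + 7/16  =  1084.44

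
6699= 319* 21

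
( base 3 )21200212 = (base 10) 5612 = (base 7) 22235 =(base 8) 12754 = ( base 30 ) 672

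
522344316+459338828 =981683144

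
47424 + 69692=117116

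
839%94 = 87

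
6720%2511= 1698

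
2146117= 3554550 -1408433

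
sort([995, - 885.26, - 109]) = [-885.26, - 109, 995 ] 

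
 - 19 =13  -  32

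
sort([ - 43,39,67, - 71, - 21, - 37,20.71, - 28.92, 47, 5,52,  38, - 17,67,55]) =[ -71,-43, - 37,-28.92,  -  21, - 17, 5, 20.71,  38,39,  47,52, 55,  67, 67] 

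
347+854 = 1201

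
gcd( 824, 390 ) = 2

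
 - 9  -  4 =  - 13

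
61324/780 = 78 + 121/195 = 78.62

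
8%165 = 8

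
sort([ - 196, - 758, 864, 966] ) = [ - 758, - 196, 864, 966] 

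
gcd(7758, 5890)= 2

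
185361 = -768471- - 953832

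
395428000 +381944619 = 777372619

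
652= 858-206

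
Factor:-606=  - 2^1*3^1*101^1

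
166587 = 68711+97876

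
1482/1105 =114/85 = 1.34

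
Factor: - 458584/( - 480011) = 2^3*19^1*47^(-1)* 431^1*1459^( - 1) = 65512/68573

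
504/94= 252/47=5.36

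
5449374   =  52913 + 5396461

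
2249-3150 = -901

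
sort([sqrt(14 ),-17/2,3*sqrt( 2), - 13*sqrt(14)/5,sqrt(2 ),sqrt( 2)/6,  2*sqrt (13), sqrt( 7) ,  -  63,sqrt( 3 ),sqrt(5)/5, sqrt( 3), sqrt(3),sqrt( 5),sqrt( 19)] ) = [ -63, - 13*sqrt( 14 ) /5, - 17/2,  sqrt( 2)/6,sqrt( 5)/5,sqrt( 2 ),sqrt(3 ),sqrt ( 3), sqrt ( 3),sqrt(5), sqrt( 7),sqrt ( 14), 3*sqrt( 2),sqrt(19),2*sqrt (13) ] 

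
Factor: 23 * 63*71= 102879 =3^2*7^1* 23^1*71^1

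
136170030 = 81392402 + 54777628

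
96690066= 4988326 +91701740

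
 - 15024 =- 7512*2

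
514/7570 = 257/3785=0.07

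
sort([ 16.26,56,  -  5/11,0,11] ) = [  -  5/11,0, 11 , 16.26, 56]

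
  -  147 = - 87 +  - 60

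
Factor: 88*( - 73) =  - 2^3*11^1 * 73^1 =- 6424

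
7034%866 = 106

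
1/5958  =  1/5958 = 0.00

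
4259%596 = 87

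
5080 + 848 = 5928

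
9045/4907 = 9045/4907=1.84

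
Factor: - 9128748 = - 2^2 * 3^1*760729^1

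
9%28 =9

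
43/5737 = 43/5737 = 0.01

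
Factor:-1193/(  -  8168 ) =2^( - 3)*1021^( - 1)*1193^1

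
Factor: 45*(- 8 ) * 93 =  - 33480 = -  2^3*3^3*5^1*31^1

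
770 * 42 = 32340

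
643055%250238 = 142579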